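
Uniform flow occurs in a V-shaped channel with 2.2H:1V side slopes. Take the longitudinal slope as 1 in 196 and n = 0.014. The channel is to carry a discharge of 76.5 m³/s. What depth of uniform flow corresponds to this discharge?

Manning's equation rearranged: A R^(2/3) = nQ / (1·√S) = 0.014 × 76.5 / (√0.005102) = 14.99.
Try y = 2.03 m: A R^(2/3) = 8.601 — low.
Try y = 3.19 m: A R^(2/3) = 28.71 — high.
Try y = 2.5 m: A R^(2/3) = 14.99 — close enough.

y_n = 2.5 m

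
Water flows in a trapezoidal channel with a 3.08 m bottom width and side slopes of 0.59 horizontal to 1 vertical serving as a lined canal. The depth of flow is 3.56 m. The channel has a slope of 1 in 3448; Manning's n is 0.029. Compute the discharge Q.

Q = 15 m³/s

With bottom width b = 3.08 m and side slope z = 0.59: A = (b + zy)y = (3.08 + 0.59×3.56)×3.56 = 18.44 m²; P = b + 2y√(1+z²) = 3.08 + 2×3.56×1.161 = 11.35 m.
Hydraulic radius R = A/P = 18.44/11.35 = 1.625 m.
Manning's equation: Q = (1/n) A R^(2/3) S^(1/2) = (1/0.029) × 18.44 × 1.625^(2/3) × 0.00029^(1/2) = 15 m³/s.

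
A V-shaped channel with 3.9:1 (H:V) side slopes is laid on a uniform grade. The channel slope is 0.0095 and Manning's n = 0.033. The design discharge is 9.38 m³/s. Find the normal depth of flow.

y_n = 1.11 m

Manning's equation rearranged: A R^(2/3) = nQ / (1·√S) = 0.033 × 9.38 / (√0.0095) = 3.176.
At y = 1.21 m: A R^(2/3) = 3.999 — too large.
At y = 0.829 m: A R^(2/3) = 1.459 — too small.
At y = 1.11 m: A R^(2/3) = 3.177 — matches.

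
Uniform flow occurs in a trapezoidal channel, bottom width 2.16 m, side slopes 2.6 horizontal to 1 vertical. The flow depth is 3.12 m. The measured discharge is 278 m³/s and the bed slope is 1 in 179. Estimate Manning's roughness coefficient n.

n = 0.012

With bottom width b = 2.16 m and side slope z = 2.6: A = (b + zy)y = (2.16 + 2.6×3.12)×3.12 = 32.05 m²; P = b + 2y√(1+z²) = 2.16 + 2×3.12×2.786 = 19.54 m.
Hydraulic radius R = A/P = 32.05/19.54 = 1.64 m.
Rearranging Manning's equation: n = (1/Q) A R^(2/3) S^(1/2) = (1/278) × 32.05 × 1.64^(2/3) × √0.005587 = 0.012.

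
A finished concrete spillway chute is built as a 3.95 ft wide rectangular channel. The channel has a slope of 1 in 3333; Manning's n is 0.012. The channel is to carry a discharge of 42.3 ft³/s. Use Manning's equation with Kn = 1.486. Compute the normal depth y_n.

y_n = 4.12 ft

Manning's equation rearranged: A R^(2/3) = nQ / (1.486·√S) = 0.012 × 42.3 / (1.486 × √0.0003) = 19.72.
Trying y = 3.26 ft: A R^(2/3) = 14.78 — low.
Trying y = 4.12 ft: A R^(2/3) = 19.73 — ≈ 19.72.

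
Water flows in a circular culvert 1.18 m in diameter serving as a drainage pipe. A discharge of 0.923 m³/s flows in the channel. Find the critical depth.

At critical depth, Q² T / (g A³) = 1, i.e. A³/T = Q²/g = 0.923²/9.81 = 0.08684.
Trying y = 0.395 m: A³/T = 0.02969 — low.
Trying y = 0.608 m: A³/T = 0.1554 — high.
Trying y = 0.522 m: A³/T = 0.08674 — ≈ 0.08684.

y_c = 0.522 m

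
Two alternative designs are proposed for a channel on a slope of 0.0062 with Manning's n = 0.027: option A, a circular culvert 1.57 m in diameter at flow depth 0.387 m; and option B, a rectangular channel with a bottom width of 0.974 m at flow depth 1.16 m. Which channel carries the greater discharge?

Channel A: For a circular section of diameter D = 1.57 m at depth y = 0.387 m, the central angle is θ = 2 arccos(1 − 2y/D) = 2.078 rad. Then A = (D²/8)(θ − sin θ) = 0.371 m² and P = Dθ/2 = 1.631 m. Hydraulic radius R = A/P = 0.371/1.631 = 0.2274 m. Q_A = (1/0.027)·0.371·0.2274^(2/3)·√0.0062 = 0.4031 m³/s.
Channel B: Flow area A = b·y = 0.974 × 1.16 = 1.13 m². Wetted perimeter P = b + 2y = 0.974 + 2×1.16 = 3.294 m. Hydraulic radius R = A/P = 1.13/3.294 = 0.343 m. Q_B = (1/0.027)·1.13·0.343^(2/3)·√0.0062 = 1.615 m³/s.
Q_A = 0.4031 m³/s vs Q_B = 1.615 m³/s, so channel B carries more.

channel B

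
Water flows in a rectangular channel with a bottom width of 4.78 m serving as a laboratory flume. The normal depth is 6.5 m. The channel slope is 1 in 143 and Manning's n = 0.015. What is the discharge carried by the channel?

Q = 251 m³/s

Flow area A = b·y = 4.78 × 6.5 = 31.07 m². Wetted perimeter P = b + 2y = 4.78 + 2×6.5 = 17.78 m.
Hydraulic radius R = A/P = 31.07/17.78 = 1.747 m.
Manning's equation: Q = (1/n) A R^(2/3) S^(1/2) = (1/0.015) × 31.07 × 1.747^(2/3) × 0.006993^(1/2) = 251 m³/s.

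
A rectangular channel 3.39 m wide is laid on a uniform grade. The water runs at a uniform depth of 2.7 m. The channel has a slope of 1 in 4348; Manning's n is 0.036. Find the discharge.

Flow area A = b·y = 3.39 × 2.7 = 9.153 m². Wetted perimeter P = b + 2y = 3.39 + 2×2.7 = 8.79 m.
Hydraulic radius R = A/P = 9.153/8.79 = 1.041 m.
Manning's equation: Q = (1/n) A R^(2/3) S^(1/2) = (1/0.036) × 9.153 × 1.041^(2/3) × 0.00023^(1/2) = 3.96 m³/s.

Q = 3.96 m³/s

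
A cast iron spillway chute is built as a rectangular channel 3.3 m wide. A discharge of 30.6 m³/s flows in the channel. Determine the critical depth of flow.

For a rectangular channel, critical depth y_c = (q²/g)^(1/3) where q = Q/b = 30.6/3.3 = 9.273 m²/s.
So y_c = (9.273²/9.81)^(1/3) = 2.06 m.

y_c = 2.06 m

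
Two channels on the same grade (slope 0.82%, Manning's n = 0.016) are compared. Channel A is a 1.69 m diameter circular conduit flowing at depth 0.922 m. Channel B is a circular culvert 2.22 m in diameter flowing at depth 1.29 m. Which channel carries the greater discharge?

channel B

Channel A: For a circular section of diameter D = 1.69 m at depth y = 0.922 m, the central angle is θ = 2 arccos(1 − 2y/D) = 3.324 rad. Then A = (D²/8)(θ − sin θ) = 1.252 m² and P = Dθ/2 = 2.809 m. Hydraulic radius R = A/P = 1.252/2.809 = 0.4456 m. Q_A = (1/0.016)·1.252·0.4456^(2/3)·√0.0082 = 4.132 m³/s.
Channel B: For a circular section of diameter D = 2.22 m at depth y = 1.29 m, the central angle is θ = 2 arccos(1 − 2y/D) = 3.467 rad. Then A = (D²/8)(θ − sin θ) = 2.333 m² and P = Dθ/2 = 3.849 m. Hydraulic radius R = A/P = 2.333/3.849 = 0.6062 m. Q_B = (1/0.016)·2.333·0.6062^(2/3)·√0.0082 = 9.459 m³/s.
Q_A = 4.132 m³/s vs Q_B = 9.459 m³/s, so channel B carries more.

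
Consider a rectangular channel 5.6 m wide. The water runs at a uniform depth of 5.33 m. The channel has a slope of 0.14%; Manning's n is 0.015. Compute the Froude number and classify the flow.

subcritical

Flow area A = b·y = 5.6 × 5.33 = 29.85 m². Wetted perimeter P = b + 2y = 5.6 + 2×5.33 = 16.26 m.
Hydraulic radius R = A/P = 29.85/16.26 = 1.836 m.
V = (1/n) R^(2/3) √S = (1/0.015) × 1.836^(2/3) × √0.0014 = 3.74 m/s. Hydraulic depth D_h = A/T = 29.85/5.6 = 5.33 m.
Froude number Fr = V/√(g·D_h) = 3.74/√(9.81×5.33) = 0.517, which is less than 1, so the flow is subcritical.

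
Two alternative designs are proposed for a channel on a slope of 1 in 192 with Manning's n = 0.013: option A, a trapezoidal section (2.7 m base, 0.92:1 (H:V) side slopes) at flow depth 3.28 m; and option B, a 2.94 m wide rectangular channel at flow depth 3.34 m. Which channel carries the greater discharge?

Channel A: With bottom width b = 2.7 m and side slope z = 0.92: A = (b + zy)y = (2.7 + 0.92×3.28)×3.28 = 18.75 m²; P = b + 2y√(1+z²) = 2.7 + 2×3.28×1.359 = 11.61 m. Hydraulic radius R = A/P = 18.75/11.61 = 1.615 m. Q_A = (1/0.013)·18.75·1.615^(2/3)·√0.005208 = 143.3 m³/s.
Channel B: Flow area A = b·y = 2.94 × 3.34 = 9.82 m². Wetted perimeter P = b + 2y = 2.94 + 2×3.34 = 9.62 m. Hydraulic radius R = A/P = 9.82/9.62 = 1.021 m. Q_B = (1/0.013)·9.82·1.021^(2/3)·√0.005208 = 55.26 m³/s.
Q_A = 143.3 m³/s vs Q_B = 55.26 m³/s, so channel A carries more.

channel A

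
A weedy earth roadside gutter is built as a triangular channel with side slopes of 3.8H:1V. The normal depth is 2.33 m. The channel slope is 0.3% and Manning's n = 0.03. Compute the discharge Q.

For a triangular section with side slope z = 3.8: A = zy² = 3.8×2.33² = 20.63 m²; P = 2y√(1+z²) = 2×2.33×3.929 = 18.31 m.
Hydraulic radius R = A/P = 20.63/18.31 = 1.127 m.
Manning's equation: Q = (1/n) A R^(2/3) S^(1/2) = (1/0.03) × 20.63 × 1.127^(2/3) × 0.003^(1/2) = 40.8 m³/s.

Q = 40.8 m³/s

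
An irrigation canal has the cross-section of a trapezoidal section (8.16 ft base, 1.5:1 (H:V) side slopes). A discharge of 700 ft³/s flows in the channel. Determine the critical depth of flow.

At critical depth, Q² T / (g A³) = 1, i.e. A³/T = Q²/g = 700²/32.2 = 15220.
At y = 5.51 ft: A³/T = 30020 — high.
At y = 4.09 ft: A³/T = 9783 — low.
At y = 4.61 ft: A³/T = 15260 — matches.

y_c = 4.61 ft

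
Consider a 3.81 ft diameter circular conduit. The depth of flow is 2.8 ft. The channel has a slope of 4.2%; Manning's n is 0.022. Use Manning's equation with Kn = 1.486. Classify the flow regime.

supercritical

For a circular section of diameter D = 3.81 ft at depth y = 2.8 ft, the central angle is θ = 2 arccos(1 − 2y/D) = 4.12 rad. Then A = (D²/8)(θ − sin θ) = 8.98 ft² and P = Dθ/2 = 7.848 ft.
Hydraulic radius R = A/P = 8.98/7.848 = 1.144 ft.
V = (1.486/n) R^(2/3) √S = (1.486/0.022) × 1.144^(2/3) × √0.042 = 15.14 ft/s. Hydraulic depth D_h = A/T = 8.98/3.363 = 2.67 ft.
Froude number Fr = V/√(g·D_h) = 15.14/√(32.2×2.67) = 1.63, which is greater than 1, so the flow is supercritical.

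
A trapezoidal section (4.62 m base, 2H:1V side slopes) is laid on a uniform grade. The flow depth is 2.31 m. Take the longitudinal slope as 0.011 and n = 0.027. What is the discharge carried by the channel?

With bottom width b = 4.62 m and side slope z = 2: A = (b + zy)y = (4.62 + 2×2.31)×2.31 = 21.34 m²; P = b + 2y√(1+z²) = 4.62 + 2×2.31×2.236 = 14.95 m.
Hydraulic radius R = A/P = 21.34/14.95 = 1.428 m.
Manning's equation: Q = (1/n) A R^(2/3) S^(1/2) = (1/0.027) × 21.34 × 1.428^(2/3) × 0.011^(1/2) = 105 m³/s.

Q = 105 m³/s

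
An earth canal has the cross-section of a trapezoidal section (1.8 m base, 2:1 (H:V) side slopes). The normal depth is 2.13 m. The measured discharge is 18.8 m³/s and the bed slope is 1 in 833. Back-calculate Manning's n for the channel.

n = 0.026

With bottom width b = 1.8 m and side slope z = 2: A = (b + zy)y = (1.8 + 2×2.13)×2.13 = 12.91 m²; P = b + 2y√(1+z²) = 1.8 + 2×2.13×2.236 = 11.33 m.
Hydraulic radius R = A/P = 12.91/11.33 = 1.14 m.
Rearranging Manning's equation: n = (1/Q) A R^(2/3) S^(1/2) = (1/18.8) × 12.91 × 1.14^(2/3) × √0.0012 = 0.026.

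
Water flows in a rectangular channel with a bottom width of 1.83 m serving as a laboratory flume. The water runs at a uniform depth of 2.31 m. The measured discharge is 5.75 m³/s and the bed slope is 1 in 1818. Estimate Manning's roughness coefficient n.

n = 0.013

Flow area A = b·y = 1.83 × 2.31 = 4.227 m². Wetted perimeter P = b + 2y = 1.83 + 2×2.31 = 6.45 m.
Hydraulic radius R = A/P = 4.227/6.45 = 0.6554 m.
Rearranging Manning's equation: n = (1/Q) A R^(2/3) S^(1/2) = (1/5.75) × 4.227 × 0.6554^(2/3) × √0.0005501 = 0.013.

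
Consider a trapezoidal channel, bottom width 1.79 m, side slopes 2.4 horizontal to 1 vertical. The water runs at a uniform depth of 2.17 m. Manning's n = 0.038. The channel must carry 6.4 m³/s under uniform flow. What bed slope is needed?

S = 0.00021

With bottom width b = 1.79 m and side slope z = 2.4: A = (b + zy)y = (1.79 + 2.4×2.17)×2.17 = 15.19 m²; P = b + 2y√(1+z²) = 1.79 + 2×2.17×2.6 = 13.07 m.
Hydraulic radius R = A/P = 15.19/13.07 = 1.162 m.
From Manning's equation, S = [nQ / (1 A R^(2/3))]² = [0.038 × 6.4 / (1 × 15.19 × 1.162^(2/3))]² = 0.00021.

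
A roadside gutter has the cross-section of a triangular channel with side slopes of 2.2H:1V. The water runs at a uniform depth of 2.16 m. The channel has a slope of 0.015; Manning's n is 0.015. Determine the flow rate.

For a triangular section with side slope z = 2.2: A = zy² = 2.2×2.16² = 10.26 m²; P = 2y√(1+z²) = 2×2.16×2.417 = 10.44 m.
Hydraulic radius R = A/P = 10.26/10.44 = 0.9832 m.
Manning's equation: Q = (1/n) A R^(2/3) S^(1/2) = (1/0.015) × 10.26 × 0.9832^(2/3) × 0.015^(1/2) = 82.9 m³/s.

Q = 82.9 m³/s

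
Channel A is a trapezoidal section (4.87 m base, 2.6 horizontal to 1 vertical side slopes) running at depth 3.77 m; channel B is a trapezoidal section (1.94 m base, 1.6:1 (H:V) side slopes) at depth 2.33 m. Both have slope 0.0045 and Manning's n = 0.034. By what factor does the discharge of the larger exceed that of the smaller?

Channel A: With bottom width b = 4.87 m and side slope z = 2.6: A = (b + zy)y = (4.87 + 2.6×3.77)×3.77 = 55.31 m²; P = b + 2y√(1+z²) = 4.87 + 2×3.77×2.786 = 25.87 m. Hydraulic radius R = A/P = 55.31/25.87 = 2.138 m. Q_A = (1/0.034)·55.31·2.138^(2/3)·√0.0045 = 181.1 m³/s.
Channel B: With bottom width b = 1.94 m and side slope z = 1.6: A = (b + zy)y = (1.94 + 1.6×2.33)×2.33 = 13.21 m²; P = b + 2y√(1+z²) = 1.94 + 2×2.33×1.887 = 10.73 m. Hydraulic radius R = A/P = 13.21/10.73 = 1.231 m. Q_B = (1/0.034)·13.21·1.231^(2/3)·√0.0045 = 29.92 m³/s.
The larger discharge is 181.1 m³/s and the smaller is 29.92 m³/s; the ratio is 6.05.

6.05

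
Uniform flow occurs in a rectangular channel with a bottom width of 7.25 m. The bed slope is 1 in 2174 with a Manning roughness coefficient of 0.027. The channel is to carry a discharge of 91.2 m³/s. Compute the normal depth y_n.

y_n = 8.5 m

Manning's equation rearranged: A R^(2/3) = nQ / (1·√S) = 0.027 × 91.2 / (√0.00046) = 114.8.
At y = 6.05 m: A R^(2/3) = 75.69 — too small.
At y = 9.21 m: A R^(2/3) = 126.3 — too large.
At y = 8.5 m: A R^(2/3) = 114.8 — matches.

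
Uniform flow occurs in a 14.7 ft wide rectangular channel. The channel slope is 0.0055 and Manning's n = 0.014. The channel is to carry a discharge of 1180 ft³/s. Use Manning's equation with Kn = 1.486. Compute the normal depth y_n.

y_n = 4.95 ft

Manning's equation rearranged: A R^(2/3) = nQ / (1.486·√S) = 0.014 × 1180 / (1.486 × √0.0055) = 149.9.
At y = 5.72 ft: A R^(2/3) = 183.2 — over.
At y = 4.21 ft: A R^(2/3) = 119.3 — short.
At y = 4.95 ft: A R^(2/3) = 149.9 — close enough.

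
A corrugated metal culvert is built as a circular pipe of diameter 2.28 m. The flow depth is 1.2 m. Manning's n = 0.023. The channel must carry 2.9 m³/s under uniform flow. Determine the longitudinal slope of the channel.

S = 0.0019

For a circular section of diameter D = 2.28 m at depth y = 1.2 m, the central angle is θ = 2 arccos(1 − 2y/D) = 3.247 rad. Then A = (D²/8)(θ − sin θ) = 2.178 m² and P = Dθ/2 = 3.701 m.
Hydraulic radius R = A/P = 2.178/3.701 = 0.5885 m.
From Manning's equation, S = [nQ / (1 A R^(2/3))]² = [0.023 × 2.9 / (1 × 2.178 × 0.5885^(2/3))]² = 0.0019.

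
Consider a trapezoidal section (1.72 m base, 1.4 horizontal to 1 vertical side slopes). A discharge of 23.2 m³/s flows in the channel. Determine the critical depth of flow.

At critical depth, Q² T / (g A³) = 1, i.e. A³/T = Q²/g = 23.2²/9.81 = 54.87.
Trying y = 1.45 m: A³/T = 27.81 — low.
Trying y = 2.1 m: A³/T = 123.3 — high.
Trying y = 1.72 m: A³/T = 54.76 — matches.

y_c = 1.72 m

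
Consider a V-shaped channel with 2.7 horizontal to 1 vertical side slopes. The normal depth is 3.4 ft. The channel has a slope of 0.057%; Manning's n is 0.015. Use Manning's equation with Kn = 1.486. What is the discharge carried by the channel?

Q = 101 ft³/s

For a triangular section with side slope z = 2.7: A = zy² = 2.7×3.4² = 31.21 ft²; P = 2y√(1+z²) = 2×3.4×2.879 = 19.58 ft.
Hydraulic radius R = A/P = 31.21/19.58 = 1.594 ft.
Manning's equation: Q = (1.486/n) A R^(2/3) S^(1/2) = (1.486/0.015) × 31.21 × 1.594^(2/3) × 0.00057^(1/2) = 101 ft³/s.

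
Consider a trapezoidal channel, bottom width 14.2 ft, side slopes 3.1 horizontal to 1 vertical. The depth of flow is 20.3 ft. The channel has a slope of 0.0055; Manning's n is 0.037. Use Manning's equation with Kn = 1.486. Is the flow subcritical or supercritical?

With bottom width b = 14.2 ft and side slope z = 3.1: A = (b + zy)y = (14.2 + 3.1×20.3)×20.3 = 1566 ft²; P = b + 2y√(1+z²) = 14.2 + 2×20.3×3.257 = 146.4 ft.
Hydraulic radius R = A/P = 1566/146.4 = 10.69 ft.
V = (1.486/n) R^(2/3) √S = (1.486/0.037) × 10.69^(2/3) × √0.0055 = 14.46 ft/s. Hydraulic depth D_h = A/T = 1566/140.1 = 11.18 ft.
Froude number Fr = V/√(g·D_h) = 14.46/√(32.2×11.18) = 0.762, which is less than 1, so the flow is subcritical.

subcritical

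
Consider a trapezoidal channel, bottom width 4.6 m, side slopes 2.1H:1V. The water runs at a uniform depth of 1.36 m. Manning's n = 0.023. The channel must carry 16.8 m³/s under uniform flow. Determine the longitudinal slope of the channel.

With bottom width b = 4.6 m and side slope z = 2.1: A = (b + zy)y = (4.6 + 2.1×1.36)×1.36 = 10.14 m²; P = b + 2y√(1+z²) = 4.6 + 2×1.36×2.326 = 10.93 m.
Hydraulic radius R = A/P = 10.14/10.93 = 0.928 m.
From Manning's equation, S = [nQ / (1 A R^(2/3))]² = [0.023 × 16.8 / (1 × 10.14 × 0.928^(2/3))]² = 0.0016.

S = 0.0016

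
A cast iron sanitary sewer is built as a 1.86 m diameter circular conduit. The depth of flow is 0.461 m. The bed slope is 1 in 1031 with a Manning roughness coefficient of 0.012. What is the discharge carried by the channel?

For a circular section of diameter D = 1.86 m at depth y = 0.461 m, the central angle is θ = 2 arccos(1 − 2y/D) = 2.084 rad. Then A = (D²/8)(θ − sin θ) = 0.5248 m² and P = Dθ/2 = 1.939 m.
Hydraulic radius R = A/P = 0.5248/1.939 = 0.2707 m.
Manning's equation: Q = (1/n) A R^(2/3) S^(1/2) = (1/0.012) × 0.5248 × 0.2707^(2/3) × 0.0009699^(1/2) = 0.57 m³/s.

Q = 0.57 m³/s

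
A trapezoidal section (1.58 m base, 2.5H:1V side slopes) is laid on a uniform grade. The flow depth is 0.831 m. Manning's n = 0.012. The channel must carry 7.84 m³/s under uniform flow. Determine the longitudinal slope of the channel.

S = 0.0024

With bottom width b = 1.58 m and side slope z = 2.5: A = (b + zy)y = (1.58 + 2.5×0.831)×0.831 = 3.039 m²; P = b + 2y√(1+z²) = 1.58 + 2×0.831×2.693 = 6.055 m.
Hydraulic radius R = A/P = 3.039/6.055 = 0.502 m.
From Manning's equation, S = [nQ / (1 A R^(2/3))]² = [0.012 × 7.84 / (1 × 3.039 × 0.502^(2/3))]² = 0.0024.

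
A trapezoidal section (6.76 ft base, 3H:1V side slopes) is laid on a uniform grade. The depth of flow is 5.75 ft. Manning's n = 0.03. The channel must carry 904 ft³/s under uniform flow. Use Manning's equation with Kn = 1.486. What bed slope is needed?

S = 0.0037

With bottom width b = 6.76 ft and side slope z = 3: A = (b + zy)y = (6.76 + 3×5.75)×5.75 = 138.1 ft²; P = b + 2y√(1+z²) = 6.76 + 2×5.75×3.162 = 43.13 ft.
Hydraulic radius R = A/P = 138.1/43.13 = 3.201 ft.
From Manning's equation, S = [nQ / (1.486 A R^(2/3))]² = [0.03 × 904 / (1.486 × 138.1 × 3.201^(2/3))]² = 0.0037.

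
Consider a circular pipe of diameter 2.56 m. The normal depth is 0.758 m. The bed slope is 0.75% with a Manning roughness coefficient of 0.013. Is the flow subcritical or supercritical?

supercritical

For a circular section of diameter D = 2.56 m at depth y = 0.758 m, the central angle is θ = 2 arccos(1 − 2y/D) = 2.301 rad. Then A = (D²/8)(θ − sin θ) = 1.275 m² and P = Dθ/2 = 2.946 m.
Hydraulic radius R = A/P = 1.275/2.946 = 0.4329 m.
V = (1/n) R^(2/3) √S = (1/0.013) × 0.4329^(2/3) × √0.0075 = 3.812 m/s. Hydraulic depth D_h = A/T = 1.275/2.337 = 0.5456 m.
Froude number Fr = V/√(g·D_h) = 3.812/√(9.81×0.5456) = 1.65, which is greater than 1, so the flow is supercritical.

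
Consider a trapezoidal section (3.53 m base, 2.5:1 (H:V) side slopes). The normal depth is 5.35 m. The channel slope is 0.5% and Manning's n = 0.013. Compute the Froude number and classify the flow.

supercritical

With bottom width b = 3.53 m and side slope z = 2.5: A = (b + zy)y = (3.53 + 2.5×5.35)×5.35 = 90.44 m²; P = b + 2y√(1+z²) = 3.53 + 2×5.35×2.693 = 32.34 m.
Hydraulic radius R = A/P = 90.44/32.34 = 2.797 m.
V = (1/n) R^(2/3) √S = (1/0.013) × 2.797^(2/3) × √0.005 = 10.8 m/s. Hydraulic depth D_h = A/T = 90.44/30.28 = 2.987 m.
Froude number Fr = V/√(g·D_h) = 10.8/√(9.81×2.987) = 1.99, which is greater than 1, so the flow is supercritical.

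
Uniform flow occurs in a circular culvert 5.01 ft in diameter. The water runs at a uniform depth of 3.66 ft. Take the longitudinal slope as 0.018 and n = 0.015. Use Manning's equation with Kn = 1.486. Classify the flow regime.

For a circular section of diameter D = 5.01 ft at depth y = 3.66 ft, the central angle is θ = 2 arccos(1 − 2y/D) = 4.1 rad. Then A = (D²/8)(θ − sin θ) = 15.43 ft² and P = Dθ/2 = 10.27 ft.
Hydraulic radius R = A/P = 15.43/10.27 = 1.502 ft.
V = (1.486/n) R^(2/3) √S = (1.486/0.015) × 1.502^(2/3) × √0.018 = 17.44 ft/s. Hydraulic depth D_h = A/T = 15.43/4.446 = 3.471 ft.
Froude number Fr = V/√(g·D_h) = 17.44/√(32.2×3.471) = 1.65, which is greater than 1, so the flow is supercritical.

supercritical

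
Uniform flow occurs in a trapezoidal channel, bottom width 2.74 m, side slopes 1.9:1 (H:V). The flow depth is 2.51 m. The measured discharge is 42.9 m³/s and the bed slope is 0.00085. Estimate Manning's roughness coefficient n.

With bottom width b = 2.74 m and side slope z = 1.9: A = (b + zy)y = (2.74 + 1.9×2.51)×2.51 = 18.85 m²; P = b + 2y√(1+z²) = 2.74 + 2×2.51×2.147 = 13.52 m.
Hydraulic radius R = A/P = 18.85/13.52 = 1.394 m.
Rearranging Manning's equation: n = (1/Q) A R^(2/3) S^(1/2) = (1/42.9) × 18.85 × 1.394^(2/3) × √0.00085 = 0.016.

n = 0.016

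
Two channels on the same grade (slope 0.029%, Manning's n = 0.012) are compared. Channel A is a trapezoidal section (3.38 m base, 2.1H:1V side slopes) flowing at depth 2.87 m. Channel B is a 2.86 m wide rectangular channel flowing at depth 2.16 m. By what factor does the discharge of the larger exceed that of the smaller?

6.65

Channel A: With bottom width b = 3.38 m and side slope z = 2.1: A = (b + zy)y = (3.38 + 2.1×2.87)×2.87 = 27 m²; P = b + 2y√(1+z²) = 3.38 + 2×2.87×2.326 = 16.73 m. Hydraulic radius R = A/P = 27/16.73 = 1.614 m. Q_A = (1/0.012)·27·1.614^(2/3)·√0.00029 = 52.71 m³/s.
Channel B: Flow area A = b·y = 2.86 × 2.16 = 6.178 m². Wetted perimeter P = b + 2y = 2.86 + 2×2.16 = 7.18 m. Hydraulic radius R = A/P = 6.178/7.18 = 0.8604 m. Q_B = (1/0.012)·6.178·0.8604^(2/3)·√0.00029 = 7.931 m³/s.
The larger discharge is 52.71 m³/s and the smaller is 7.931 m³/s; the ratio is 6.65.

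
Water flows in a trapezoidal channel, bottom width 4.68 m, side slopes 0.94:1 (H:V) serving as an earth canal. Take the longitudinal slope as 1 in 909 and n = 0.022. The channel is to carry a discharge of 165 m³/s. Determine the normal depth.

y_n = 5.59 m

Manning's equation rearranged: A R^(2/3) = nQ / (1·√S) = 0.022 × 165 / (√0.0011) = 109.4.
Trying y = 6.06 m: A R^(2/3) = 129.3 — high.
Trying y = 5.59 m: A R^(2/3) = 109.6 — close enough.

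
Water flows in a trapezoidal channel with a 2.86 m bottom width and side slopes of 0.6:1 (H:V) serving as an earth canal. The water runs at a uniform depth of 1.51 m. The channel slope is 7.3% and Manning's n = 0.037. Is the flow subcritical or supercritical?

supercritical

With bottom width b = 2.86 m and side slope z = 0.6: A = (b + zy)y = (2.86 + 0.6×1.51)×1.51 = 5.687 m²; P = b + 2y√(1+z²) = 2.86 + 2×1.51×1.166 = 6.382 m.
Hydraulic radius R = A/P = 5.687/6.382 = 0.8911 m.
V = (1/n) R^(2/3) √S = (1/0.037) × 0.8911^(2/3) × √0.073 = 6.762 m/s. Hydraulic depth D_h = A/T = 5.687/4.672 = 1.217 m.
Froude number Fr = V/√(g·D_h) = 6.762/√(9.81×1.217) = 1.96, which is greater than 1, so the flow is supercritical.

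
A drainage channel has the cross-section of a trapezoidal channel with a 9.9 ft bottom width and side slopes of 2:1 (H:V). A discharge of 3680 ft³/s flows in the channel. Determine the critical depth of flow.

y_c = 9.44 ft

At critical depth, Q² T / (g A³) = 1, i.e. A³/T = Q²/g = 3680²/32.2 = 420600.
At y = 8.29 ft: A³/T = 245700 — low.
At y = 11.5 ft: A³/T = 968900 — high.
At y = 9.44 ft: A³/T = 420800 — ≈ 420600.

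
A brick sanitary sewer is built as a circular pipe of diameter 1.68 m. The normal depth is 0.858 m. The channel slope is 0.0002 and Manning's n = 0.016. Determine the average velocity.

For a circular section of diameter D = 1.68 m at depth y = 0.858 m, the central angle is θ = 2 arccos(1 − 2y/D) = 3.184 rad. Then A = (D²/8)(θ − sin θ) = 1.139 m² and P = Dθ/2 = 2.675 m.
Hydraulic radius R = A/P = 1.139/2.675 = 0.4257 m.
From Manning's equation, V = (1/n) R^(2/3) S^(1/2) = (1/0.016) × 0.4257^(2/3) × 0.0002^(1/2) = 0.5 m/s.

V = 0.5 m/s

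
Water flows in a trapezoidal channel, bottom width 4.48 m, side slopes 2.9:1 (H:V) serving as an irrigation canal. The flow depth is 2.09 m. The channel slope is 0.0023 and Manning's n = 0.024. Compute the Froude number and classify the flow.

With bottom width b = 4.48 m and side slope z = 2.9: A = (b + zy)y = (4.48 + 2.9×2.09)×2.09 = 22.03 m²; P = b + 2y√(1+z²) = 4.48 + 2×2.09×3.068 = 17.3 m.
Hydraulic radius R = A/P = 22.03/17.3 = 1.273 m.
V = (1/n) R^(2/3) √S = (1/0.024) × 1.273^(2/3) × √0.0023 = 2.347 m/s. Hydraulic depth D_h = A/T = 22.03/16.6 = 1.327 m.
Froude number Fr = V/√(g·D_h) = 2.347/√(9.81×1.327) = 0.651, which is less than 1, so the flow is subcritical.

subcritical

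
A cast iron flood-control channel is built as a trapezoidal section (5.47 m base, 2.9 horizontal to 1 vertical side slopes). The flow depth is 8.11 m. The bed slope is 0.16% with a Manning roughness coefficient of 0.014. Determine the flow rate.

Q = 1760 m³/s

With bottom width b = 5.47 m and side slope z = 2.9: A = (b + zy)y = (5.47 + 2.9×8.11)×8.11 = 235.1 m²; P = b + 2y√(1+z²) = 5.47 + 2×8.11×3.068 = 55.23 m.
Hydraulic radius R = A/P = 235.1/55.23 = 4.257 m.
Manning's equation: Q = (1/n) A R^(2/3) S^(1/2) = (1/0.014) × 235.1 × 4.257^(2/3) × 0.0016^(1/2) = 1760 m³/s.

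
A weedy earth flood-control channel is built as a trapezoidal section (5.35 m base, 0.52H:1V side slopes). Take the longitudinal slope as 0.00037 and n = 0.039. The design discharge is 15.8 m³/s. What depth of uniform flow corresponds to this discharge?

y_n = 3.14 m

Manning's equation rearranged: A R^(2/3) = nQ / (1·√S) = 0.039 × 15.8 / (√0.00037) = 32.03.
At y = 3.78 m: A R^(2/3) = 43.8 — too large.
At y = 2.77 m: A R^(2/3) = 25.97 — too small.
At y = 3.14 m: A R^(2/3) = 32.01 — close enough.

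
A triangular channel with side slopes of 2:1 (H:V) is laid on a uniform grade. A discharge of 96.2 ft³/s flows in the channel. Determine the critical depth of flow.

At critical depth, Q² T / (g A³) = 1, i.e. A³/T = Q²/g = 96.2²/32.2 = 287.4.
Trying y = 2.93 ft: A³/T = 431.9 — too large.
Trying y = 2.36 ft: A³/T = 146.4 — too small.
Trying y = 2.7 ft: A³/T = 287 — close enough.

y_c = 2.7 ft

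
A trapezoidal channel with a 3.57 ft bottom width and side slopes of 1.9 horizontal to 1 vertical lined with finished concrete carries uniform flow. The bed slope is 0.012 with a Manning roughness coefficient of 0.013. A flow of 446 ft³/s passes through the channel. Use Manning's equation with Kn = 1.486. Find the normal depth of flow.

y_n = 2.86 ft

Manning's equation rearranged: A R^(2/3) = nQ / (1.486·√S) = 0.013 × 446 / (1.486 × √0.012) = 35.62.
Trying y = 3.13 ft: A R^(2/3) = 43.28 — too large.
Trying y = 2.42 ft: A R^(2/3) = 24.92 — too small.
Trying y = 2.86 ft: A R^(2/3) = 35.59 — ≈ 35.62.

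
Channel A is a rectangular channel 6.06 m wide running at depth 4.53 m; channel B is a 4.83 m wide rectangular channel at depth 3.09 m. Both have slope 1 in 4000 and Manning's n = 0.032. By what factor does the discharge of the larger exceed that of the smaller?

Channel A: Flow area A = b·y = 6.06 × 4.53 = 27.45 m². Wetted perimeter P = b + 2y = 6.06 + 2×4.53 = 15.12 m. Hydraulic radius R = A/P = 27.45/15.12 = 1.816 m. Q_A = (1/0.032)·27.45·1.816^(2/3)·√0.00025 = 20.19 m³/s.
Channel B: Flow area A = b·y = 4.83 × 3.09 = 14.92 m². Wetted perimeter P = b + 2y = 4.83 + 2×3.09 = 11.01 m. Hydraulic radius R = A/P = 14.92/11.01 = 1.356 m. Q_B = (1/0.032)·14.92·1.356^(2/3)·√0.00025 = 9.032 m³/s.
The larger discharge is 20.19 m³/s and the smaller is 9.032 m³/s; the ratio is 2.23.

2.23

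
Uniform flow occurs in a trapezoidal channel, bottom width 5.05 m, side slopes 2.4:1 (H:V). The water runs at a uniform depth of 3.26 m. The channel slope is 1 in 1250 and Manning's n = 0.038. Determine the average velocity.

V = 1.14 m/s

With bottom width b = 5.05 m and side slope z = 2.4: A = (b + zy)y = (5.05 + 2.4×3.26)×3.26 = 41.97 m²; P = b + 2y√(1+z²) = 5.05 + 2×3.26×2.6 = 22 m.
Hydraulic radius R = A/P = 41.97/22 = 1.908 m.
From Manning's equation, V = (1/n) R^(2/3) S^(1/2) = (1/0.038) × 1.908^(2/3) × 0.0008^(1/2) = 1.14 m/s.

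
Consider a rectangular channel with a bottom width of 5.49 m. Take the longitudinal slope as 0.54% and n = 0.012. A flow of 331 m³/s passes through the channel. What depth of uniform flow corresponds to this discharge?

y_n = 6.38 m

Manning's equation rearranged: A R^(2/3) = nQ / (1·√S) = 0.012 × 331 / (√0.0054) = 54.05.
Try y = 4.91 m: A R^(2/3) = 39.3 — low.
Try y = 7.6 m: A R^(2/3) = 66.6 — high.
Try y = 6.38 m: A R^(2/3) = 54.09 — ≈ 54.05.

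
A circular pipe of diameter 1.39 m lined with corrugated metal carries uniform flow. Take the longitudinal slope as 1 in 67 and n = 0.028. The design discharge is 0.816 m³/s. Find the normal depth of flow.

y_n = 0.473 m

Manning's equation rearranged: A R^(2/3) = nQ / (1·√S) = 0.028 × 0.816 / (√0.01493) = 0.187.
Trying y = 0.395 m: A R^(2/3) = 0.1322 — too small.
Trying y = 0.473 m: A R^(2/3) = 0.187 — matches.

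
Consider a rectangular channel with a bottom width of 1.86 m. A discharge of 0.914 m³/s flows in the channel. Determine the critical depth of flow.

y_c = 0.291 m

For a rectangular channel, critical depth y_c = (q²/g)^(1/3) where q = Q/b = 0.914/1.86 = 0.4914 m²/s.
So y_c = (0.4914²/9.81)^(1/3) = 0.291 m.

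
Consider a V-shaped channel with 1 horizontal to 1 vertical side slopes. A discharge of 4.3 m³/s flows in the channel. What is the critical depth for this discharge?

y_c = 1.3 m

At critical depth, Q² T / (g A³) = 1, i.e. A³/T = Q²/g = 4.3²/9.81 = 1.885.
At y = 1.55 m: A³/T = 4.473 — high.
At y = 0.986 m: A³/T = 0.466 — low.
At y = 1.3 m: A³/T = 1.856 — ≈ 1.885.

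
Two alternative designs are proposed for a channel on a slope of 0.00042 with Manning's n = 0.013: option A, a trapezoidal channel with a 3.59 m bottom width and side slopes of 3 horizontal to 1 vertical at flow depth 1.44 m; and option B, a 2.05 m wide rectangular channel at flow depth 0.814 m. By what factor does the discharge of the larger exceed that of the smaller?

10.8

Channel A: With bottom width b = 3.59 m and side slope z = 3: A = (b + zy)y = (3.59 + 3×1.44)×1.44 = 11.39 m²; P = b + 2y√(1+z²) = 3.59 + 2×1.44×3.162 = 12.7 m. Hydraulic radius R = A/P = 11.39/12.7 = 0.8971 m. Q_A = (1/0.013)·11.39·0.8971^(2/3)·√0.00042 = 16.7 m³/s.
Channel B: Flow area A = b·y = 2.05 × 0.814 = 1.669 m². Wetted perimeter P = b + 2y = 2.05 + 2×0.814 = 3.678 m. Hydraulic radius R = A/P = 1.669/3.678 = 0.4537 m. Q_B = (1/0.013)·1.669·0.4537^(2/3)·√0.00042 = 1.553 m³/s.
The larger discharge is 16.7 m³/s and the smaller is 1.553 m³/s; the ratio is 10.8.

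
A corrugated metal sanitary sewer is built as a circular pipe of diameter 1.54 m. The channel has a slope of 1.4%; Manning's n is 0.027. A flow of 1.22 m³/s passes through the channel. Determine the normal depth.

y_n = 0.56 m

Manning's equation rearranged: A R^(2/3) = nQ / (1·√S) = 0.027 × 1.22 / (√0.014) = 0.2784.
Try y = 0.502 m: A R^(2/3) = 0.2265 — too small.
Try y = 0.653 m: A R^(2/3) = 0.3693 — too large.
Try y = 0.56 m: A R^(2/3) = 0.2785 — close enough.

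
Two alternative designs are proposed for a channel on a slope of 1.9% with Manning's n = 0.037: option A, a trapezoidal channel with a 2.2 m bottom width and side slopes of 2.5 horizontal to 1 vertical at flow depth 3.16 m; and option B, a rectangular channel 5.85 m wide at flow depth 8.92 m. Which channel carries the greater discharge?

channel B

Channel A: With bottom width b = 2.2 m and side slope z = 2.5: A = (b + zy)y = (2.2 + 2.5×3.16)×3.16 = 31.92 m²; P = b + 2y√(1+z²) = 2.2 + 2×3.16×2.693 = 19.22 m. Hydraulic radius R = A/P = 31.92/19.22 = 1.661 m. Q_A = (1/0.037)·31.92·1.661^(2/3)·√0.019 = 166.7 m³/s.
Channel B: Flow area A = b·y = 5.85 × 8.92 = 52.18 m². Wetted perimeter P = b + 2y = 5.85 + 2×8.92 = 23.69 m. Hydraulic radius R = A/P = 52.18/23.69 = 2.203 m. Q_B = (1/0.037)·52.18·2.203^(2/3)·√0.019 = 329.1 m³/s.
Q_A = 166.7 m³/s vs Q_B = 329.1 m³/s, so channel B carries more.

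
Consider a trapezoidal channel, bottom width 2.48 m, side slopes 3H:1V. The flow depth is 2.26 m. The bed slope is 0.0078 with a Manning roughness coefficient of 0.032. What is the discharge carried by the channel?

With bottom width b = 2.48 m and side slope z = 3: A = (b + zy)y = (2.48 + 3×2.26)×2.26 = 20.93 m²; P = b + 2y√(1+z²) = 2.48 + 2×2.26×3.162 = 16.77 m.
Hydraulic radius R = A/P = 20.93/16.77 = 1.248 m.
Manning's equation: Q = (1/n) A R^(2/3) S^(1/2) = (1/0.032) × 20.93 × 1.248^(2/3) × 0.0078^(1/2) = 66.9 m³/s.

Q = 66.9 m³/s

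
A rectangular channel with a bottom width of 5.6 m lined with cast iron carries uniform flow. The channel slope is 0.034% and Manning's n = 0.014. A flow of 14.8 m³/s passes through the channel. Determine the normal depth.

y_n = 1.86 m

Manning's equation rearranged: A R^(2/3) = nQ / (1·√S) = 0.014 × 14.8 / (√0.00034) = 11.24.
Try y = 1.31 m: A R^(2/3) = 6.8 — too small.
Try y = 2.38 m: A R^(2/3) = 15.77 — too large.
Try y = 1.86 m: A R^(2/3) = 11.22 — ≈ 11.24.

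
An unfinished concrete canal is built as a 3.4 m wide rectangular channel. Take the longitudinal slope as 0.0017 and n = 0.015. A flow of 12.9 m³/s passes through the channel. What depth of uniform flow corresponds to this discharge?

Manning's equation rearranged: A R^(2/3) = nQ / (1·√S) = 0.015 × 12.9 / (√0.0017) = 4.693.
Try y = 1.29 m: A R^(2/3) = 3.567 — low.
Try y = 1.77 m: A R^(2/3) = 5.472 — high.
Try y = 1.58 m: A R^(2/3) = 4.702 — ≈ 4.693.

y_n = 1.58 m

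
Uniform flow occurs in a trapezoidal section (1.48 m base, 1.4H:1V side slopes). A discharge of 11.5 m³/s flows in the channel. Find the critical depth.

y_c = 1.26 m

At critical depth, Q² T / (g A³) = 1, i.e. A³/T = Q²/g = 11.5²/9.81 = 13.48.
Try y = 1.42 m: A³/T = 21.89 — too large.
Try y = 1 m: A³/T = 5.581 — too small.
Try y = 1.26 m: A³/T = 13.64 — close enough.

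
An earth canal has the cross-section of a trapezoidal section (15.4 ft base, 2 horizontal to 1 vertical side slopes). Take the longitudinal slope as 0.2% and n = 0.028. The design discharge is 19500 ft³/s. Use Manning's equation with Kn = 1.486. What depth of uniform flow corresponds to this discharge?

y_n = 24.1 ft

Manning's equation rearranged: A R^(2/3) = nQ / (1.486·√S) = 0.028 × 19500 / (1.486 × √0.002) = 8216.
At y = 16.4 ft: A R^(2/3) = 3397 — low.
At y = 30.2 ft: A R^(2/3) = 14060 — high.
At y = 24.1 ft: A R^(2/3) = 8231 — ≈ 8216.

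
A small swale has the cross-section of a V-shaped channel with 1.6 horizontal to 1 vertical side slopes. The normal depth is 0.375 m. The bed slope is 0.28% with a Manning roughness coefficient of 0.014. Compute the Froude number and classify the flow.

subcritical

For a triangular section with side slope z = 1.6: A = zy² = 1.6×0.375² = 0.225 m²; P = 2y√(1+z²) = 2×0.375×1.887 = 1.415 m.
Hydraulic radius R = A/P = 0.225/1.415 = 0.159 m.
V = (1/n) R^(2/3) √S = (1/0.014) × 0.159^(2/3) × √0.0028 = 1.109 m/s. Hydraulic depth D_h = A/T = 0.225/1.2 = 0.1875 m.
Froude number Fr = V/√(g·D_h) = 1.109/√(9.81×0.1875) = 0.818, which is less than 1, so the flow is subcritical.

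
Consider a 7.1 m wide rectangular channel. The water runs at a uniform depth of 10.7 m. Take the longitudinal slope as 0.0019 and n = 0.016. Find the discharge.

Flow area A = b·y = 7.1 × 10.7 = 75.97 m². Wetted perimeter P = b + 2y = 7.1 + 2×10.7 = 28.5 m.
Hydraulic radius R = A/P = 75.97/28.5 = 2.666 m.
Manning's equation: Q = (1/n) A R^(2/3) S^(1/2) = (1/0.016) × 75.97 × 2.666^(2/3) × 0.0019^(1/2) = 398 m³/s.

Q = 398 m³/s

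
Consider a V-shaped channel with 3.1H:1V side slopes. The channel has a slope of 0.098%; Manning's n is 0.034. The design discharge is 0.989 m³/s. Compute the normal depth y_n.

y_n = 0.809 m

Manning's equation rearranged: A R^(2/3) = nQ / (1·√S) = 0.034 × 0.989 / (√0.00098) = 1.074.
Trying y = 1.02 m: A R^(2/3) = 1.992 — high.
Trying y = 0.661 m: A R^(2/3) = 0.6264 — low.
Trying y = 0.809 m: A R^(2/3) = 1.074 — close enough.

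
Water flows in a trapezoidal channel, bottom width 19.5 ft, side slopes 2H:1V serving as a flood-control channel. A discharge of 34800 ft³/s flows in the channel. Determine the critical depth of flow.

y_c = 24.1 ft

At critical depth, Q² T / (g A³) = 1, i.e. A³/T = Q²/g = 34800²/32.2 = 37610000.
Trying y = 16.6 ft: A³/T = 7794000 — too small.
Trying y = 27.1 ft: A³/T = 62290000 — too large.
Trying y = 24.1 ft: A³/T = 37470000 — close enough.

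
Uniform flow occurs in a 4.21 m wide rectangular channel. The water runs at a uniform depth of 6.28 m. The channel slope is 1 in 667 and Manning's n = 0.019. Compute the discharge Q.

Flow area A = b·y = 4.21 × 6.28 = 26.44 m². Wetted perimeter P = b + 2y = 4.21 + 2×6.28 = 16.77 m.
Hydraulic radius R = A/P = 26.44/16.77 = 1.577 m.
Manning's equation: Q = (1/n) A R^(2/3) S^(1/2) = (1/0.019) × 26.44 × 1.577^(2/3) × 0.001499^(1/2) = 73 m³/s.

Q = 73 m³/s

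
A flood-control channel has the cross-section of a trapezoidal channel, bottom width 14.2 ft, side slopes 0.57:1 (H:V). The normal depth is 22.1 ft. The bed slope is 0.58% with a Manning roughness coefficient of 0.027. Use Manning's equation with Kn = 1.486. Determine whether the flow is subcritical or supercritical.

subcritical

With bottom width b = 14.2 ft and side slope z = 0.57: A = (b + zy)y = (14.2 + 0.57×22.1)×22.1 = 592.2 ft²; P = b + 2y√(1+z²) = 14.2 + 2×22.1×1.151 = 65.08 ft.
Hydraulic radius R = A/P = 592.2/65.08 = 9.1 ft.
V = (1.486/n) R^(2/3) √S = (1.486/0.027) × 9.1^(2/3) × √0.0058 = 18.27 ft/s. Hydraulic depth D_h = A/T = 592.2/39.39 = 15.03 ft.
Froude number Fr = V/√(g·D_h) = 18.27/√(32.2×15.03) = 0.83, which is less than 1, so the flow is subcritical.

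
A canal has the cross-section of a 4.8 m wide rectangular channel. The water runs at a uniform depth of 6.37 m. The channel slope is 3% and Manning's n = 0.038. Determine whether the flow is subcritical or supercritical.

Flow area A = b·y = 4.8 × 6.37 = 30.58 m². Wetted perimeter P = b + 2y = 4.8 + 2×6.37 = 17.54 m.
Hydraulic radius R = A/P = 30.58/17.54 = 1.743 m.
V = (1/n) R^(2/3) √S = (1/0.038) × 1.743^(2/3) × √0.03 = 6.602 m/s. Hydraulic depth D_h = A/T = 30.58/4.8 = 6.37 m.
Froude number Fr = V/√(g·D_h) = 6.602/√(9.81×6.37) = 0.835, which is less than 1, so the flow is subcritical.

subcritical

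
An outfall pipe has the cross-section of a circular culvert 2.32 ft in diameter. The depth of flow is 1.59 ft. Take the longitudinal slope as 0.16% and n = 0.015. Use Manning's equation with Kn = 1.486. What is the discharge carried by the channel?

Q = 9.48 ft³/s

For a circular section of diameter D = 2.32 ft at depth y = 1.59 ft, the central angle is θ = 2 arccos(1 − 2y/D) = 3.901 rad. Then A = (D²/8)(θ − sin θ) = 3.088 ft² and P = Dθ/2 = 4.525 ft.
Hydraulic radius R = A/P = 3.088/4.525 = 0.6824 ft.
Manning's equation: Q = (1.486/n) A R^(2/3) S^(1/2) = (1.486/0.015) × 3.088 × 0.6824^(2/3) × 0.0016^(1/2) = 9.48 ft³/s.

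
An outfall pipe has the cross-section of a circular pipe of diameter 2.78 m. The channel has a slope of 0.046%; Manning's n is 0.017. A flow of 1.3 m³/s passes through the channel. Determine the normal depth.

y_n = 0.878 m

Manning's equation rearranged: A R^(2/3) = nQ / (1·√S) = 0.017 × 1.3 / (√0.00046) = 1.03.
Trying y = 1.08 m: A R^(2/3) = 1.521 — high.
Trying y = 0.6 m: A R^(2/3) = 0.4864 — low.
Trying y = 0.878 m: A R^(2/3) = 1.03 — close enough.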